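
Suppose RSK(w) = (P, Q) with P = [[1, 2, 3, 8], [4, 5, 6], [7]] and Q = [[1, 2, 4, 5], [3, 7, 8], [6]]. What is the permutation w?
Reverse the RSK construction: for i from n down to 1, find the cell of Q containing i, remove the entry at that cell from P, and reverse-bump it up through P; the value ejected from row 1 is w(i).

Step i=8: Q has 8 at row 2, column 3; remove 6 from row 2 of P and reverse-bump: 6 enters row 1 and ejects 3. So w(8) = 3. P is now [[1, 2, 6, 8], [4, 5], [7]].
Step i=7: Q has 7 at row 2, column 2; remove 5 from row 2 of P and reverse-bump: 5 enters row 1 and ejects 2. So w(7) = 2. P is now [[1, 5, 6, 8], [4], [7]].
Step i=6: Q has 6 at row 3, column 1; remove 7 from row 3 of P and reverse-bump: 7 enters row 2 and ejects 4; 4 enters row 1 and ejects 1. So w(6) = 1. P is now [[4, 5, 6, 8], [7]].
Step i=5: Q has 5 at row 1, column 4; remove that cell from P, ejecting 8. So w(5) = 8. P is now [[4, 5, 6], [7]].
Step i=4: Q has 4 at row 1, column 3; remove that cell from P, ejecting 6. So w(4) = 6. P is now [[4, 5], [7]].
Step i=3: Q has 3 at row 2, column 1; remove 7 from row 2 of P and reverse-bump: 7 enters row 1 and ejects 5. So w(3) = 5. P is now [[4, 7]].
Step i=2: Q has 2 at row 1, column 2; remove that cell from P, ejecting 7. So w(2) = 7. P is now [[4]].
Step i=1: Q has 1 at row 1, column 1; remove that cell from P, ejecting 4. So w(1) = 4. P is now [].

So w = 4 7 5 6 8 1 2 3.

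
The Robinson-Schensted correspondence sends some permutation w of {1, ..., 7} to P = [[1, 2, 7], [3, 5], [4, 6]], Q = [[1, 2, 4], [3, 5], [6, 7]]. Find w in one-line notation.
4 6 3 7 5 1 2

Reverse the RSK construction: for i from n down to 1, find the cell of Q containing i, remove the entry at that cell from P, and reverse-bump it up through P; the value ejected from row 1 is w(i).

Step i=7: Q has 7 at row 3, column 2; remove 6 from row 3 of P and reverse-bump: 6 enters row 2 and ejects 5; 5 enters row 1 and ejects 2. So w(7) = 2. P is now [[1, 5, 7], [3, 6], [4]].
Step i=6: Q has 6 at row 3, column 1; remove 4 from row 3 of P and reverse-bump: 4 enters row 2 and ejects 3; 3 enters row 1 and ejects 1. So w(6) = 1. P is now [[3, 5, 7], [4, 6]].
Step i=5: Q has 5 at row 2, column 2; remove 6 from row 2 of P and reverse-bump: 6 enters row 1 and ejects 5. So w(5) = 5. P is now [[3, 6, 7], [4]].
Step i=4: Q has 4 at row 1, column 3; remove that cell from P, ejecting 7. So w(4) = 7. P is now [[3, 6], [4]].
Step i=3: Q has 3 at row 2, column 1; remove 4 from row 2 of P and reverse-bump: 4 enters row 1 and ejects 3. So w(3) = 3. P is now [[4, 6]].
Step i=2: Q has 2 at row 1, column 2; remove that cell from P, ejecting 6. So w(2) = 6. P is now [[4]].
Step i=1: Q has 1 at row 1, column 1; remove that cell from P, ejecting 4. So w(1) = 4. P is now [].

So w = 4 6 3 7 5 1 2.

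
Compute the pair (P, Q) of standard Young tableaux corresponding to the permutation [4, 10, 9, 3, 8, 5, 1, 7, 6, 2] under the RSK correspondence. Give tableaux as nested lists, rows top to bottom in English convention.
Insert each entry of the permutation into P by Schensted row insertion, recording in Q the position of each new cell.

Insert 4: appended to row 1. P = [[4]].
Insert 10: appended to row 1. P = [[4, 10]].
Insert 9: 9 bumps 10 from row 1; 10 starts row 2. P = [[4, 9], [10]].
Insert 3: 3 bumps 4 from row 1; 4 bumps 10 from row 2; 10 starts row 3. P = [[3, 9], [4], [10]].
Insert 8: 8 bumps 9 from row 1; 9 appends to row 2. P = [[3, 8], [4, 9], [10]].
Insert 5: 5 bumps 8 from row 1; 8 bumps 9 from row 2; 9 bumps 10 from row 3; 10 starts row 4. P = [[3, 5], [4, 8], [9], [10]].
Insert 1: 1 bumps 3 from row 1; 3 bumps 4 from row 2; 4 bumps 9 from row 3; 9 bumps 10 from row 4; 10 starts row 5. P = [[1, 5], [3, 8], [4], [9], [10]].
Insert 7: appended to row 1. P = [[1, 5, 7], [3, 8], [4], [9], [10]].
Insert 6: 6 bumps 7 from row 1; 7 bumps 8 from row 2; 8 appends to row 3. P = [[1, 5, 6], [3, 7], [4, 8], [9], [10]].
Insert 2: 2 bumps 5 from row 1; 5 bumps 7 from row 2; 7 bumps 8 from row 3; 8 bumps 9 from row 4; 9 bumps 10 from row 5; 10 starts row 6. P = [[1, 2, 6], [3, 5], [4, 7], [8], [9], [10]].

So P = [[1, 2, 6], [3, 5], [4, 7], [8], [9], [10]], Q = [[1, 2, 8], [3, 5], [4, 9], [6], [7], [10]].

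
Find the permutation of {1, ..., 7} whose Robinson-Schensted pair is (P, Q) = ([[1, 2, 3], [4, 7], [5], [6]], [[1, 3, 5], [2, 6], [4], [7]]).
Reverse RSK: for i = n, n-1, ..., 1, locate i in Q, remove the corresponding corner cell from P, and reverse-bump its entry up through P; the value ejected from row 1 is w(i).

So w = 6 1 5 2 7 4 3.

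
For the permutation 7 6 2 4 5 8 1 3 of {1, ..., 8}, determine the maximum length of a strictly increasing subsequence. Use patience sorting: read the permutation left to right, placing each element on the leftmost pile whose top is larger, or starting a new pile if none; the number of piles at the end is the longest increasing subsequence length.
4

7: new pile. tops = [7]
6: onto pile 1 (replacing 7). tops = [6]
2: onto pile 1 (replacing 6). tops = [2]
4: new pile. tops = [2, 4]
5: new pile. tops = [2, 4, 5]
8: new pile. tops = [2, 4, 5, 8]
1: onto pile 1 (replacing 2). tops = [1, 4, 5, 8]
3: onto pile 2 (replacing 4). tops = [1, 3, 5, 8]

4 piles, so the longest increasing subsequence has length 4.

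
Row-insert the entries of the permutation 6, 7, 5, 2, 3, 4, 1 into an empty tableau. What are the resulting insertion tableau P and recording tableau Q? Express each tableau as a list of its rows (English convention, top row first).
P = [[1, 3, 4], [2, 7], [5], [6]], Q = [[1, 2, 6], [3, 5], [4], [7]]

Insert each entry of the permutation into P by Schensted row insertion, recording in Q the position of each new cell.

Insert 6: appended to row 1. P = [[6]].
Insert 7: appended to row 1. P = [[6, 7]].
Insert 5: 5 bumps 6 from row 1; 6 starts row 2. P = [[5, 7], [6]].
Insert 2: 2 bumps 5 from row 1; 5 bumps 6 from row 2; 6 starts row 3. P = [[2, 7], [5], [6]].
Insert 3: 3 bumps 7 from row 1; 7 appends to row 2. P = [[2, 3], [5, 7], [6]].
Insert 4: appended to row 1. P = [[2, 3, 4], [5, 7], [6]].
Insert 1: 1 bumps 2 from row 1; 2 bumps 5 from row 2; 5 bumps 6 from row 3; 6 starts row 4. P = [[1, 3, 4], [2, 7], [5], [6]].

So P = [[1, 3, 4], [2, 7], [5], [6]], Q = [[1, 2, 6], [3, 5], [4], [7]].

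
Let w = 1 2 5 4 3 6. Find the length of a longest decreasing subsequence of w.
3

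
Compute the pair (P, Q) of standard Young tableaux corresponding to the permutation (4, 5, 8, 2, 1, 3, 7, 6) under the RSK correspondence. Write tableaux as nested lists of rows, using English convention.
P = [[1, 3, 6], [2, 5, 7], [4, 8]], Q = [[1, 2, 3], [4, 6, 7], [5, 8]]

Insert each entry of the permutation into P by Schensted row insertion, recording in Q the position of each new cell.

Insert 4: appended to row 1. P = [[4]].
Insert 5: appended to row 1. P = [[4, 5]].
Insert 8: appended to row 1. P = [[4, 5, 8]].
Insert 2: 2 bumps 4 from row 1; 4 starts row 2. P = [[2, 5, 8], [4]].
Insert 1: 1 bumps 2 from row 1; 2 bumps 4 from row 2; 4 starts row 3. P = [[1, 5, 8], [2], [4]].
Insert 3: 3 bumps 5 from row 1; 5 appends to row 2. P = [[1, 3, 8], [2, 5], [4]].
Insert 7: 7 bumps 8 from row 1; 8 appends to row 2. P = [[1, 3, 7], [2, 5, 8], [4]].
Insert 6: 6 bumps 7 from row 1; 7 bumps 8 from row 2; 8 appends to row 3. P = [[1, 3, 6], [2, 5, 7], [4, 8]].

So P = [[1, 3, 6], [2, 5, 7], [4, 8]], Q = [[1, 2, 3], [4, 6, 7], [5, 8]].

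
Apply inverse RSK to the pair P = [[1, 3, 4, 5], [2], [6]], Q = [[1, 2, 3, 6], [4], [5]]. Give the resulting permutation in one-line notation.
Reverse RSK: for i = n, n-1, ..., 1, locate i in Q, remove the corresponding corner cell from P, and reverse-bump its entry up through P; the value ejected from row 1 is w(i).

So w = 2 3 6 4 1 5.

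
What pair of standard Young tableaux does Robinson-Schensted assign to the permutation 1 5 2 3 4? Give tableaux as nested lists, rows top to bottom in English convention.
Insert each entry of the permutation into P by Schensted row insertion, recording in Q the position of each new cell.

Insert 1: appended to row 1. P = [[1]], Q = [[1]].
Insert 5: appended to row 1. P = [[1, 5]], Q = [[1, 2]].
Insert 2: 2 bumps 5 from row 1; 5 starts row 2. P = [[1, 2], [5]], Q = [[1, 2], [3]].
Insert 3: appended to row 1. P = [[1, 2, 3], [5]], Q = [[1, 2, 4], [3]].
Insert 4: appended to row 1. P = [[1, 2, 3, 4], [5]], Q = [[1, 2, 4, 5], [3]].

So P = [[1, 2, 3, 4], [5]], Q = [[1, 2, 4, 5], [3]].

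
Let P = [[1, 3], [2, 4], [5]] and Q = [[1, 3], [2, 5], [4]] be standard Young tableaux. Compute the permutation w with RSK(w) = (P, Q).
Reverse the RSK construction: for i from n down to 1, find the cell of Q containing i, remove the entry at that cell from P, and reverse-bump it up through P; the value ejected from row 1 is w(i).

Step i=5: Q has 5 at row 2, column 2; remove 4 from row 2 of P and reverse-bump: 4 enters row 1 and ejects 3. So w(5) = 3. P is now [[1, 4], [2], [5]].
Step i=4: Q has 4 at row 3, column 1; remove 5 from row 3 of P and reverse-bump: 5 enters row 2 and ejects 2; 2 enters row 1 and ejects 1. So w(4) = 1. P is now [[2, 4], [5]].
Step i=3: Q has 3 at row 1, column 2; remove that cell from P, ejecting 4. So w(3) = 4. P is now [[2], [5]].
Step i=2: Q has 2 at row 2, column 1; remove 5 from row 2 of P and reverse-bump: 5 enters row 1 and ejects 2. So w(2) = 2. P is now [[5]].
Step i=1: Q has 1 at row 1, column 1; remove that cell from P, ejecting 5. So w(1) = 5. P is now [].

So w = 5 2 4 1 3.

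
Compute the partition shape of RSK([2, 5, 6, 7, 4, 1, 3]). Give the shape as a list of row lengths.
[4, 2, 1]

Row-insert each entry into an empty tableau.

After inserting 2: P = [[2]].
After inserting 5: P = [[2, 5]].
After inserting 6: P = [[2, 5, 6]].
After inserting 7: P = [[2, 5, 6, 7]].
After inserting 4: P = [[2, 4, 6, 7], [5]].
After inserting 1: P = [[1, 4, 6, 7], [2], [5]].
After inserting 3: P = [[1, 3, 6, 7], [2, 4], [5]].

The final insertion tableau P = [[1, 3, 6, 7], [2, 4], [5]] has shape [4, 2, 1].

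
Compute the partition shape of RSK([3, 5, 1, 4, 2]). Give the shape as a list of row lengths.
Row-insert each entry into an empty tableau.

After inserting 3: P = [[3]].
After inserting 5: P = [[3, 5]].
After inserting 1: P = [[1, 5], [3]].
After inserting 4: P = [[1, 4], [3, 5]].
After inserting 2: P = [[1, 2], [3, 4], [5]].

The final insertion tableau P = [[1, 2], [3, 4], [5]] has shape [2, 2, 1].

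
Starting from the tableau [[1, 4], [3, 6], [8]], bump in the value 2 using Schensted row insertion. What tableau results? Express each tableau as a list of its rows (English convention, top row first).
In row 1, 2 replaces 4 (the leftmost entry greater than 2); 4 is bumped to row 2. In row 2, 4 replaces 6 (the leftmost entry greater than 4); 6 is bumped to row 3. In row 3, 6 replaces 8 (the leftmost entry greater than 6); 8 is bumped to row 4. 8 starts a new row 4. The new tableau is [[1, 2], [3, 4], [6], [8]].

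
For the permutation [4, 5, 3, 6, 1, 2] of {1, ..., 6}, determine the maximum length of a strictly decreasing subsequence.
3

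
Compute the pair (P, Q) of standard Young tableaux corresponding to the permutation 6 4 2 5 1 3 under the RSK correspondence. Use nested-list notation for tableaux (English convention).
P = [[1, 3], [2, 5], [4], [6]], Q = [[1, 4], [2, 6], [3], [5]]

Insert each entry of the permutation into P by Schensted row insertion, recording in Q the position of each new cell.

After inserting 6: P = [[6]].
After inserting 4: P = [[4], [6]].
After inserting 2: P = [[2], [4], [6]].
After inserting 5: P = [[2, 5], [4], [6]].
After inserting 1: P = [[1, 5], [2], [4], [6]].
After inserting 3: P = [[1, 3], [2, 5], [4], [6]].

So P = [[1, 3], [2, 5], [4], [6]], Q = [[1, 4], [2, 6], [3], [5]].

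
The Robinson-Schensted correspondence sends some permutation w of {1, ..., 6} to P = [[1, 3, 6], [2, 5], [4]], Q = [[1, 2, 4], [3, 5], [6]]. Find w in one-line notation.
Reverse the RSK construction: for i from n down to 1, find the cell of Q containing i, remove the entry at that cell from P, and reverse-bump it up through P; the value ejected from row 1 is w(i).

Step i=6: Q has 6 at row 3, column 1; remove 4 from row 3 of P and reverse-bump: 4 enters row 2 and ejects 2; 2 enters row 1 and ejects 1. So w(6) = 1. P is now [[2, 3, 6], [4, 5]].
Step i=5: Q has 5 at row 2, column 2; remove 5 from row 2 of P and reverse-bump: 5 enters row 1 and ejects 3. So w(5) = 3. P is now [[2, 5, 6], [4]].
Step i=4: Q has 4 at row 1, column 3; remove that cell from P, ejecting 6. So w(4) = 6. P is now [[2, 5], [4]].
Step i=3: Q has 3 at row 2, column 1; remove 4 from row 2 of P and reverse-bump: 4 enters row 1 and ejects 2. So w(3) = 2. P is now [[4, 5]].
Step i=2: Q has 2 at row 1, column 2; remove that cell from P, ejecting 5. So w(2) = 5. P is now [[4]].
Step i=1: Q has 1 at row 1, column 1; remove that cell from P, ejecting 4. So w(1) = 4. P is now [].

So w = 4 5 2 6 3 1.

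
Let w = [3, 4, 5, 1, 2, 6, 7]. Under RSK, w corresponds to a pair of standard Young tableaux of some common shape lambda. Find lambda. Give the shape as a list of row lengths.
[5, 2]

Row-insert each entry into an empty tableau.

After inserting 3: P = [[3]].
After inserting 4: P = [[3, 4]].
After inserting 5: P = [[3, 4, 5]].
After inserting 1: P = [[1, 4, 5], [3]].
After inserting 2: P = [[1, 2, 5], [3, 4]].
After inserting 6: P = [[1, 2, 5, 6], [3, 4]].
After inserting 7: P = [[1, 2, 5, 6, 7], [3, 4]].

The final insertion tableau P = [[1, 2, 5, 6, 7], [3, 4]] has shape [5, 2].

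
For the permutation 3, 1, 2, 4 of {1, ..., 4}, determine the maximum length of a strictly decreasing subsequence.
2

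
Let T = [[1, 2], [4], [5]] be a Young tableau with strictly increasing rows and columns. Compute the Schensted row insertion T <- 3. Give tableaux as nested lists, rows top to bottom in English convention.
[[1, 2, 3], [4], [5]]

3 is larger than every entry of row 1, so it is appended to row 1. The new tableau is [[1, 2, 3], [4], [5]].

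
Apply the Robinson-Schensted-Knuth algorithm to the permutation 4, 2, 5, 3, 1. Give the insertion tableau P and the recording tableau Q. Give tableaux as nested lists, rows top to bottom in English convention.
P = [[1, 3], [2, 5], [4]], Q = [[1, 3], [2, 4], [5]]

Insert each entry of the permutation into P by Schensted row insertion, recording in Q the position of each new cell.

Insert 4: appended to row 1. P = [[4]], Q = [[1]].
Insert 2: 2 bumps 4 from row 1; 4 starts row 2. P = [[2], [4]], Q = [[1], [2]].
Insert 5: appended to row 1. P = [[2, 5], [4]], Q = [[1, 3], [2]].
Insert 3: 3 bumps 5 from row 1; 5 appends to row 2. P = [[2, 3], [4, 5]], Q = [[1, 3], [2, 4]].
Insert 1: 1 bumps 2 from row 1; 2 bumps 4 from row 2; 4 starts row 3. P = [[1, 3], [2, 5], [4]], Q = [[1, 3], [2, 4], [5]].

So P = [[1, 3], [2, 5], [4]], Q = [[1, 3], [2, 4], [5]].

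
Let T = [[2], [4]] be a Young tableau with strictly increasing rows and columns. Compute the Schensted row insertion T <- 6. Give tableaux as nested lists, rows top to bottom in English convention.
6 is larger than every entry of row 1, so it is appended to row 1. The new tableau is [[2, 6], [4]].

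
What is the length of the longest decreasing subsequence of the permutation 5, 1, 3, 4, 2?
3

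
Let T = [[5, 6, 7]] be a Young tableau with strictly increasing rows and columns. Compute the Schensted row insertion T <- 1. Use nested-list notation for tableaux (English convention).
In row 1, 1 replaces 5 (the leftmost entry greater than 1); 5 is bumped to row 2. 5 starts a new row 2. The new tableau is [[1, 6, 7], [5]].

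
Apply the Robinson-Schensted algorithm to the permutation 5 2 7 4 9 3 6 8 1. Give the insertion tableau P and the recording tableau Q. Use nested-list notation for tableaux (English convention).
P = [[1, 3, 6, 8], [2, 7, 9], [4], [5]], Q = [[1, 3, 5, 8], [2, 4, 7], [6], [9]]

Insert each entry of the permutation into P by Schensted row insertion, recording in Q the position of each new cell.

After inserting 5: P = [[5]].
After inserting 2: P = [[2], [5]].
After inserting 7: P = [[2, 7], [5]].
After inserting 4: P = [[2, 4], [5, 7]].
After inserting 9: P = [[2, 4, 9], [5, 7]].
After inserting 3: P = [[2, 3, 9], [4, 7], [5]].
After inserting 6: P = [[2, 3, 6], [4, 7, 9], [5]].
After inserting 8: P = [[2, 3, 6, 8], [4, 7, 9], [5]].
After inserting 1: P = [[1, 3, 6, 8], [2, 7, 9], [4], [5]].

So P = [[1, 3, 6, 8], [2, 7, 9], [4], [5]], Q = [[1, 3, 5, 8], [2, 4, 7], [6], [9]].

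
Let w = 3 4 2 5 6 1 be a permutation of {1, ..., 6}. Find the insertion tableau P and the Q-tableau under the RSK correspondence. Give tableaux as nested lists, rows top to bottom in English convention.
Insert each entry of the permutation into P by Schensted row insertion, recording in Q the position of each new cell.

Insert 3: appended to row 1. P = [[3]].
Insert 4: appended to row 1. P = [[3, 4]].
Insert 2: 2 bumps 3 from row 1; 3 starts row 2. P = [[2, 4], [3]].
Insert 5: appended to row 1. P = [[2, 4, 5], [3]].
Insert 6: appended to row 1. P = [[2, 4, 5, 6], [3]].
Insert 1: 1 bumps 2 from row 1; 2 bumps 3 from row 2; 3 starts row 3. P = [[1, 4, 5, 6], [2], [3]].

So P = [[1, 4, 5, 6], [2], [3]], Q = [[1, 2, 4, 5], [3], [6]].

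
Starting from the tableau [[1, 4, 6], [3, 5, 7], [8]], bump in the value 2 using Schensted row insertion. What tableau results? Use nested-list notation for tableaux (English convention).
In row 1, 2 replaces 4 (the leftmost entry greater than 2); 4 is bumped to row 2. In row 2, 4 replaces 5 (the leftmost entry greater than 4); 5 is bumped to row 3. In row 3, 5 replaces 8 (the leftmost entry greater than 5); 8 is bumped to row 4. 8 starts a new row 4. The new tableau is [[1, 2, 6], [3, 4, 7], [5], [8]].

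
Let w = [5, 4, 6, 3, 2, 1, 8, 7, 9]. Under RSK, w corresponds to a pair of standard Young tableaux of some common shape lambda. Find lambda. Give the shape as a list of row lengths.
[4, 2, 1, 1, 1]

Row-insert each entry into an empty tableau.

After inserting 5: P = [[5]].
After inserting 4: P = [[4], [5]].
After inserting 6: P = [[4, 6], [5]].
After inserting 3: P = [[3, 6], [4], [5]].
After inserting 2: P = [[2, 6], [3], [4], [5]].
After inserting 1: P = [[1, 6], [2], [3], [4], [5]].
After inserting 8: P = [[1, 6, 8], [2], [3], [4], [5]].
After inserting 7: P = [[1, 6, 7], [2, 8], [3], [4], [5]].
After inserting 9: P = [[1, 6, 7, 9], [2, 8], [3], [4], [5]].

The final insertion tableau P = [[1, 6, 7, 9], [2, 8], [3], [4], [5]] has shape [4, 2, 1, 1, 1].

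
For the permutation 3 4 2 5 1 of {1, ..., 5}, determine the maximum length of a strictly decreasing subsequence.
3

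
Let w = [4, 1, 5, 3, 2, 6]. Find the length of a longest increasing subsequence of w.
3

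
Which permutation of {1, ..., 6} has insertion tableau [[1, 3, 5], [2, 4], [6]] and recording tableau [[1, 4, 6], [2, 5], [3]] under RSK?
Reverse RSK: for i = n, n-1, ..., 1, locate i in Q, remove the corresponding corner cell from P, and reverse-bump its entry up through P; the value ejected from row 1 is w(i).

So w = 6 2 1 4 3 5.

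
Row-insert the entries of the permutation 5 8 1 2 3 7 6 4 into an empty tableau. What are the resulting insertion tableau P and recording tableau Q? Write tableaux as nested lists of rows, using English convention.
P = [[1, 2, 3, 4], [5, 6], [7], [8]], Q = [[1, 2, 5, 6], [3, 4], [7], [8]]

Insert each entry of the permutation into P by Schensted row insertion, recording in Q the position of each new cell.

Insert 5: appended to row 1. P = [[5]], Q = [[1]].
Insert 8: appended to row 1. P = [[5, 8]], Q = [[1, 2]].
Insert 1: 1 bumps 5 from row 1; 5 starts row 2. P = [[1, 8], [5]], Q = [[1, 2], [3]].
Insert 2: 2 bumps 8 from row 1; 8 appends to row 2. P = [[1, 2], [5, 8]], Q = [[1, 2], [3, 4]].
Insert 3: appended to row 1. P = [[1, 2, 3], [5, 8]], Q = [[1, 2, 5], [3, 4]].
Insert 7: appended to row 1. P = [[1, 2, 3, 7], [5, 8]], Q = [[1, 2, 5, 6], [3, 4]].
Insert 6: 6 bumps 7 from row 1; 7 bumps 8 from row 2; 8 starts row 3. P = [[1, 2, 3, 6], [5, 7], [8]], Q = [[1, 2, 5, 6], [3, 4], [7]].
Insert 4: 4 bumps 6 from row 1; 6 bumps 7 from row 2; 7 bumps 8 from row 3; 8 starts row 4. P = [[1, 2, 3, 4], [5, 6], [7], [8]], Q = [[1, 2, 5, 6], [3, 4], [7], [8]].

So P = [[1, 2, 3, 4], [5, 6], [7], [8]], Q = [[1, 2, 5, 6], [3, 4], [7], [8]].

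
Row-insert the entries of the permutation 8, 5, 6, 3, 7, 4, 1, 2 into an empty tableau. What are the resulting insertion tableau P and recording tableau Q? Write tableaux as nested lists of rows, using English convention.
Insert each entry of the permutation into P by Schensted row insertion, recording in Q the position of each new cell.

Insert 8: appended to row 1. P = [[8]].
Insert 5: 5 bumps 8 from row 1; 8 starts row 2. P = [[5], [8]].
Insert 6: appended to row 1. P = [[5, 6], [8]].
Insert 3: 3 bumps 5 from row 1; 5 bumps 8 from row 2; 8 starts row 3. P = [[3, 6], [5], [8]].
Insert 7: appended to row 1. P = [[3, 6, 7], [5], [8]].
Insert 4: 4 bumps 6 from row 1; 6 appends to row 2. P = [[3, 4, 7], [5, 6], [8]].
Insert 1: 1 bumps 3 from row 1; 3 bumps 5 from row 2; 5 bumps 8 from row 3; 8 starts row 4. P = [[1, 4, 7], [3, 6], [5], [8]].
Insert 2: 2 bumps 4 from row 1; 4 bumps 6 from row 2; 6 appends to row 3. P = [[1, 2, 7], [3, 4], [5, 6], [8]].

So P = [[1, 2, 7], [3, 4], [5, 6], [8]], Q = [[1, 3, 5], [2, 6], [4, 8], [7]].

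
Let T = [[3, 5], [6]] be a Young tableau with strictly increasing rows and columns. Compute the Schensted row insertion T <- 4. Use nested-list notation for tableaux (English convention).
In row 1, 4 replaces 5 (the leftmost entry greater than 4); 5 is bumped to row 2. In row 2, 5 replaces 6 (the leftmost entry greater than 5); 6 is bumped to row 3. 6 starts a new row 3. The new tableau is [[3, 4], [5], [6]].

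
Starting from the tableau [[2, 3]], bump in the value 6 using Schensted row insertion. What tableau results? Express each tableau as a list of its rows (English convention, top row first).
6 is larger than every entry of row 1, so it is appended to row 1. The new tableau is [[2, 3, 6]].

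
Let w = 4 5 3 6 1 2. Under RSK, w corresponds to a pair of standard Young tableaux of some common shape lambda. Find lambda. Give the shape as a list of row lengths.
[3, 2, 1]

Row-insert each entry into an empty tableau.

After inserting 4: P = [[4]].
After inserting 5: P = [[4, 5]].
After inserting 3: P = [[3, 5], [4]].
After inserting 6: P = [[3, 5, 6], [4]].
After inserting 1: P = [[1, 5, 6], [3], [4]].
After inserting 2: P = [[1, 2, 6], [3, 5], [4]].

The final insertion tableau P = [[1, 2, 6], [3, 5], [4]] has shape [3, 2, 1].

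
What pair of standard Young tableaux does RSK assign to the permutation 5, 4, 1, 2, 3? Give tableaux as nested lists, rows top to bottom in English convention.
P = [[1, 2, 3], [4], [5]], Q = [[1, 4, 5], [2], [3]]

Insert each entry of the permutation into P by Schensted row insertion, recording in Q the position of each new cell.

After inserting 5: P = [[5]].
After inserting 4: P = [[4], [5]].
After inserting 1: P = [[1], [4], [5]].
After inserting 2: P = [[1, 2], [4], [5]].
After inserting 3: P = [[1, 2, 3], [4], [5]].

So P = [[1, 2, 3], [4], [5]], Q = [[1, 4, 5], [2], [3]].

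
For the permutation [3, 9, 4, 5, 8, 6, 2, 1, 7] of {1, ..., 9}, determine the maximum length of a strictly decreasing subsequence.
5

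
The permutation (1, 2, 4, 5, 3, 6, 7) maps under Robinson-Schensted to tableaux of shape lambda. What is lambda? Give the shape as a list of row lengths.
Row-insert each entry into an empty tableau.

After inserting 1: P = [[1]].
After inserting 2: P = [[1, 2]].
After inserting 4: P = [[1, 2, 4]].
After inserting 5: P = [[1, 2, 4, 5]].
After inserting 3: P = [[1, 2, 3, 5], [4]].
After inserting 6: P = [[1, 2, 3, 5, 6], [4]].
After inserting 7: P = [[1, 2, 3, 5, 6, 7], [4]].

The final insertion tableau P = [[1, 2, 3, 5, 6, 7], [4]] has shape [6, 1].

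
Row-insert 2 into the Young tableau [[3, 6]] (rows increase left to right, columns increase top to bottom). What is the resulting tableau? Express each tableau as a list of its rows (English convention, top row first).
In row 1, 2 replaces 3 (the leftmost entry greater than 2); 3 is bumped to row 2. 3 starts a new row 2. The new tableau is [[2, 6], [3]].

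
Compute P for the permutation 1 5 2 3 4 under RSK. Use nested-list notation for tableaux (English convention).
P = [[1, 2, 3, 4], [5]]

After inserting 1: P = [[1]].
After inserting 5: P = [[1, 5]].
After inserting 2: P = [[1, 2], [5]].
After inserting 3: P = [[1, 2, 3], [5]].
After inserting 4: P = [[1, 2, 3, 4], [5]].

So P = [[1, 2, 3, 4], [5]].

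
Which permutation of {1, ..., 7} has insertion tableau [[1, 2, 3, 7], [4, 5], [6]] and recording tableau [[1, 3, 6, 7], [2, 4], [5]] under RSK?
4 1 6 5 2 3 7

Reverse the RSK construction: for i from n down to 1, find the cell of Q containing i, remove the entry at that cell from P, and reverse-bump it up through P; the value ejected from row 1 is w(i).

Step i=7: Q has 7 at row 1, column 4; remove that cell from P, ejecting 7. So w(7) = 7. P is now [[1, 2, 3], [4, 5], [6]].
Step i=6: Q has 6 at row 1, column 3; remove that cell from P, ejecting 3. So w(6) = 3. P is now [[1, 2], [4, 5], [6]].
Step i=5: Q has 5 at row 3, column 1; remove 6 from row 3 of P and reverse-bump: 6 enters row 2 and ejects 5; 5 enters row 1 and ejects 2. So w(5) = 2. P is now [[1, 5], [4, 6]].
Step i=4: Q has 4 at row 2, column 2; remove 6 from row 2 of P and reverse-bump: 6 enters row 1 and ejects 5. So w(4) = 5. P is now [[1, 6], [4]].
Step i=3: Q has 3 at row 1, column 2; remove that cell from P, ejecting 6. So w(3) = 6. P is now [[1], [4]].
Step i=2: Q has 2 at row 2, column 1; remove 4 from row 2 of P and reverse-bump: 4 enters row 1 and ejects 1. So w(2) = 1. P is now [[4]].
Step i=1: Q has 1 at row 1, column 1; remove that cell from P, ejecting 4. So w(1) = 4. P is now [].

So w = 4 1 6 5 2 3 7.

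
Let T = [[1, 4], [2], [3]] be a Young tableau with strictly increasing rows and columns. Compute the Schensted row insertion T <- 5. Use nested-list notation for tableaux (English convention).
5 is larger than every entry of row 1, so it is appended to row 1. The new tableau is [[1, 4, 5], [2], [3]].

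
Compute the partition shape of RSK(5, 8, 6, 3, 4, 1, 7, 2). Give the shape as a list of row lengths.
RSK row insertion gives P = [[1, 2, 7], [3, 4], [5, 6], [8]], which has shape [3, 2, 2, 1].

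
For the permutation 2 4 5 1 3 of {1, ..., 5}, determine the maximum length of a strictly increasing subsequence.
3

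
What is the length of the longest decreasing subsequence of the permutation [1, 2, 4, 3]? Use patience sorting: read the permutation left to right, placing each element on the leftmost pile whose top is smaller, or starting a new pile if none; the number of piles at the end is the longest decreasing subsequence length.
2

1: new pile. tops = [1]
2: onto pile 1 (replacing 1). tops = [2]
4: onto pile 1 (replacing 2). tops = [4]
3: new pile. tops = [4, 3]

2 piles, so the longest decreasing subsequence has length 2.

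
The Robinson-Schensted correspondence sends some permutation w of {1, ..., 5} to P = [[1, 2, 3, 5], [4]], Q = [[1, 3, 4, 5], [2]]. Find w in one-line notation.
Reverse the RSK construction: for i from n down to 1, find the cell of Q containing i, remove the entry at that cell from P, and reverse-bump it up through P; the value ejected from row 1 is w(i).

Step i=5: Q has 5 at row 1, column 4; remove that cell from P, ejecting 5. So w(5) = 5. P is now [[1, 2, 3], [4]].
Step i=4: Q has 4 at row 1, column 3; remove that cell from P, ejecting 3. So w(4) = 3. P is now [[1, 2], [4]].
Step i=3: Q has 3 at row 1, column 2; remove that cell from P, ejecting 2. So w(3) = 2. P is now [[1], [4]].
Step i=2: Q has 2 at row 2, column 1; remove 4 from row 2 of P and reverse-bump: 4 enters row 1 and ejects 1. So w(2) = 1. P is now [[4]].
Step i=1: Q has 1 at row 1, column 1; remove that cell from P, ejecting 4. So w(1) = 4. P is now [].

So w = 4 1 2 3 5.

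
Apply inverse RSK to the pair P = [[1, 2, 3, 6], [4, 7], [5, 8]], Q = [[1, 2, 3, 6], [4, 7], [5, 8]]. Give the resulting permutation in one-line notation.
Reverse RSK: for i = n, n-1, ..., 1, locate i in Q, remove the corresponding corner cell from P, and reverse-bump its entry up through P; the value ejected from row 1 is w(i).

So w = 1 2 5 4 3 8 7 6.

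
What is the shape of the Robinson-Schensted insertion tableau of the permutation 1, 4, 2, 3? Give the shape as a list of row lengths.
[3, 1]

Row-insert each entry into an empty tableau.

After inserting 1: P = [[1]].
After inserting 4: P = [[1, 4]].
After inserting 2: P = [[1, 2], [4]].
After inserting 3: P = [[1, 2, 3], [4]].

The final insertion tableau P = [[1, 2, 3], [4]] has shape [3, 1].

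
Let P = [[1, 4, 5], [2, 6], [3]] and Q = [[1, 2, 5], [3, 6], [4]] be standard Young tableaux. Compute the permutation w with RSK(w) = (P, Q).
Reverse the RSK construction: for i from n down to 1, find the cell of Q containing i, remove the entry at that cell from P, and reverse-bump it up through P; the value ejected from row 1 is w(i).

Step i=6: Q has 6 at row 2, column 2; remove 6 from row 2 of P and reverse-bump: 6 enters row 1 and ejects 5. So w(6) = 5. P is now [[1, 4, 6], [2], [3]].
Step i=5: Q has 5 at row 1, column 3; remove that cell from P, ejecting 6. So w(5) = 6. P is now [[1, 4], [2], [3]].
Step i=4: Q has 4 at row 3, column 1; remove 3 from row 3 of P and reverse-bump: 3 enters row 2 and ejects 2; 2 enters row 1 and ejects 1. So w(4) = 1. P is now [[2, 4], [3]].
Step i=3: Q has 3 at row 2, column 1; remove 3 from row 2 of P and reverse-bump: 3 enters row 1 and ejects 2. So w(3) = 2. P is now [[3, 4]].
Step i=2: Q has 2 at row 1, column 2; remove that cell from P, ejecting 4. So w(2) = 4. P is now [[3]].
Step i=1: Q has 1 at row 1, column 1; remove that cell from P, ejecting 3. So w(1) = 3. P is now [].

So w = 3 4 2 1 6 5.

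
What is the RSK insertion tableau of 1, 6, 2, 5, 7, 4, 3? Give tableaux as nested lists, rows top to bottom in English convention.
P = [[1, 2, 3, 7], [4], [5], [6]]

Insert 1: appended to row 1. P = [[1]].
Insert 6: appended to row 1. P = [[1, 6]].
Insert 2: 2 bumps 6 from row 1; 6 starts row 2. P = [[1, 2], [6]].
Insert 5: appended to row 1. P = [[1, 2, 5], [6]].
Insert 7: appended to row 1. P = [[1, 2, 5, 7], [6]].
Insert 4: 4 bumps 5 from row 1; 5 bumps 6 from row 2; 6 starts row 3. P = [[1, 2, 4, 7], [5], [6]].
Insert 3: 3 bumps 4 from row 1; 4 bumps 5 from row 2; 5 bumps 6 from row 3; 6 starts row 4. P = [[1, 2, 3, 7], [4], [5], [6]].

So P = [[1, 2, 3, 7], [4], [5], [6]].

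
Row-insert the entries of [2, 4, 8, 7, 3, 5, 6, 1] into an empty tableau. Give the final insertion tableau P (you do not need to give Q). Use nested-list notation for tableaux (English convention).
P = [[1, 3, 5, 6], [2, 7], [4], [8]]

Insert 2: appended to row 1. P = [[2]].
Insert 4: appended to row 1. P = [[2, 4]].
Insert 8: appended to row 1. P = [[2, 4, 8]].
Insert 7: 7 bumps 8 from row 1; 8 starts row 2. P = [[2, 4, 7], [8]].
Insert 3: 3 bumps 4 from row 1; 4 bumps 8 from row 2; 8 starts row 3. P = [[2, 3, 7], [4], [8]].
Insert 5: 5 bumps 7 from row 1; 7 appends to row 2. P = [[2, 3, 5], [4, 7], [8]].
Insert 6: appended to row 1. P = [[2, 3, 5, 6], [4, 7], [8]].
Insert 1: 1 bumps 2 from row 1; 2 bumps 4 from row 2; 4 bumps 8 from row 3; 8 starts row 4. P = [[1, 3, 5, 6], [2, 7], [4], [8]].

So P = [[1, 3, 5, 6], [2, 7], [4], [8]].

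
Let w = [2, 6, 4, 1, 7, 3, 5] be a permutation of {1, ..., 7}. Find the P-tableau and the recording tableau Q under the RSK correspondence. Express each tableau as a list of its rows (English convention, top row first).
P = [[1, 3, 5], [2, 4, 7], [6]], Q = [[1, 2, 5], [3, 6, 7], [4]]

Insert each entry of the permutation into P by Schensted row insertion, recording in Q the position of each new cell.

Insert 2: appended to row 1. P = [[2]], Q = [[1]].
Insert 6: appended to row 1. P = [[2, 6]], Q = [[1, 2]].
Insert 4: 4 bumps 6 from row 1; 6 starts row 2. P = [[2, 4], [6]], Q = [[1, 2], [3]].
Insert 1: 1 bumps 2 from row 1; 2 bumps 6 from row 2; 6 starts row 3. P = [[1, 4], [2], [6]], Q = [[1, 2], [3], [4]].
Insert 7: appended to row 1. P = [[1, 4, 7], [2], [6]], Q = [[1, 2, 5], [3], [4]].
Insert 3: 3 bumps 4 from row 1; 4 appends to row 2. P = [[1, 3, 7], [2, 4], [6]], Q = [[1, 2, 5], [3, 6], [4]].
Insert 5: 5 bumps 7 from row 1; 7 appends to row 2. P = [[1, 3, 5], [2, 4, 7], [6]], Q = [[1, 2, 5], [3, 6, 7], [4]].

So P = [[1, 3, 5], [2, 4, 7], [6]], Q = [[1, 2, 5], [3, 6, 7], [4]].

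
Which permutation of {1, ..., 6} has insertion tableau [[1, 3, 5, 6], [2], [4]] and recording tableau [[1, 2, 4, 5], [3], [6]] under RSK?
2 4 3 5 6 1

Reverse the RSK construction: for i from n down to 1, find the cell of Q containing i, remove the entry at that cell from P, and reverse-bump it up through P; the value ejected from row 1 is w(i).

Step i=6: Q has 6 at row 3, column 1; remove 4 from row 3 of P and reverse-bump: 4 enters row 2 and ejects 2; 2 enters row 1 and ejects 1. So w(6) = 1. P is now [[2, 3, 5, 6], [4]].
Step i=5: Q has 5 at row 1, column 4; remove that cell from P, ejecting 6. So w(5) = 6. P is now [[2, 3, 5], [4]].
Step i=4: Q has 4 at row 1, column 3; remove that cell from P, ejecting 5. So w(4) = 5. P is now [[2, 3], [4]].
Step i=3: Q has 3 at row 2, column 1; remove 4 from row 2 of P and reverse-bump: 4 enters row 1 and ejects 3. So w(3) = 3. P is now [[2, 4]].
Step i=2: Q has 2 at row 1, column 2; remove that cell from P, ejecting 4. So w(2) = 4. P is now [[2]].
Step i=1: Q has 1 at row 1, column 1; remove that cell from P, ejecting 2. So w(1) = 2. P is now [].

So w = 2 4 3 5 6 1.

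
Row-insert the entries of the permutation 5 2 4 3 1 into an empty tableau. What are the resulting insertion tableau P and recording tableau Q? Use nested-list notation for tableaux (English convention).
P = [[1, 3], [2], [4], [5]], Q = [[1, 3], [2], [4], [5]]

Insert each entry of the permutation into P by Schensted row insertion, recording in Q the position of each new cell.

After inserting 5: P = [[5]].
After inserting 2: P = [[2], [5]].
After inserting 4: P = [[2, 4], [5]].
After inserting 3: P = [[2, 3], [4], [5]].
After inserting 1: P = [[1, 3], [2], [4], [5]].

So P = [[1, 3], [2], [4], [5]], Q = [[1, 3], [2], [4], [5]].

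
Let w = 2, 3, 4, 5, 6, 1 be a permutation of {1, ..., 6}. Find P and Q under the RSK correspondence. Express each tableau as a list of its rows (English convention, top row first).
P = [[1, 3, 4, 5, 6], [2]], Q = [[1, 2, 3, 4, 5], [6]]

Insert each entry of the permutation into P by Schensted row insertion, recording in Q the position of each new cell.

Insert 2: appended to row 1. P = [[2]].
Insert 3: appended to row 1. P = [[2, 3]].
Insert 4: appended to row 1. P = [[2, 3, 4]].
Insert 5: appended to row 1. P = [[2, 3, 4, 5]].
Insert 6: appended to row 1. P = [[2, 3, 4, 5, 6]].
Insert 1: 1 bumps 2 from row 1; 2 starts row 2. P = [[1, 3, 4, 5, 6], [2]].

So P = [[1, 3, 4, 5, 6], [2]], Q = [[1, 2, 3, 4, 5], [6]].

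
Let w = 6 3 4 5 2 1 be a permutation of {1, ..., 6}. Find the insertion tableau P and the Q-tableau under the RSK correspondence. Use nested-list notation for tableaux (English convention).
P = [[1, 4, 5], [2], [3], [6]], Q = [[1, 3, 4], [2], [5], [6]]

Insert each entry of the permutation into P by Schensted row insertion, recording in Q the position of each new cell.

Insert 6: appended to row 1. P = [[6]].
Insert 3: 3 bumps 6 from row 1; 6 starts row 2. P = [[3], [6]].
Insert 4: appended to row 1. P = [[3, 4], [6]].
Insert 5: appended to row 1. P = [[3, 4, 5], [6]].
Insert 2: 2 bumps 3 from row 1; 3 bumps 6 from row 2; 6 starts row 3. P = [[2, 4, 5], [3], [6]].
Insert 1: 1 bumps 2 from row 1; 2 bumps 3 from row 2; 3 bumps 6 from row 3; 6 starts row 4. P = [[1, 4, 5], [2], [3], [6]].

So P = [[1, 4, 5], [2], [3], [6]], Q = [[1, 3, 4], [2], [5], [6]].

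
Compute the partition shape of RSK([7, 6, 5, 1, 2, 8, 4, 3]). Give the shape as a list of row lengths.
[3, 2, 1, 1, 1]

Row-insert each entry into an empty tableau.

After inserting 7: P = [[7]].
After inserting 6: P = [[6], [7]].
After inserting 5: P = [[5], [6], [7]].
After inserting 1: P = [[1], [5], [6], [7]].
After inserting 2: P = [[1, 2], [5], [6], [7]].
After inserting 8: P = [[1, 2, 8], [5], [6], [7]].
After inserting 4: P = [[1, 2, 4], [5, 8], [6], [7]].
After inserting 3: P = [[1, 2, 3], [4, 8], [5], [6], [7]].

The final insertion tableau P = [[1, 2, 3], [4, 8], [5], [6], [7]] has shape [3, 2, 1, 1, 1].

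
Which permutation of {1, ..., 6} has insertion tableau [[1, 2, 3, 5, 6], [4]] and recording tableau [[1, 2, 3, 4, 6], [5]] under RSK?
1 2 4 5 3 6

Reverse the RSK construction: for i from n down to 1, find the cell of Q containing i, remove the entry at that cell from P, and reverse-bump it up through P; the value ejected from row 1 is w(i).

Step i=6: Q has 6 at row 1, column 5; remove that cell from P, ejecting 6. So w(6) = 6. P is now [[1, 2, 3, 5], [4]].
Step i=5: Q has 5 at row 2, column 1; remove 4 from row 2 of P and reverse-bump: 4 enters row 1 and ejects 3. So w(5) = 3. P is now [[1, 2, 4, 5]].
Step i=4: Q has 4 at row 1, column 4; remove that cell from P, ejecting 5. So w(4) = 5. P is now [[1, 2, 4]].
Step i=3: Q has 3 at row 1, column 3; remove that cell from P, ejecting 4. So w(3) = 4. P is now [[1, 2]].
Step i=2: Q has 2 at row 1, column 2; remove that cell from P, ejecting 2. So w(2) = 2. P is now [[1]].
Step i=1: Q has 1 at row 1, column 1; remove that cell from P, ejecting 1. So w(1) = 1. P is now [].

So w = 1 2 4 5 3 6.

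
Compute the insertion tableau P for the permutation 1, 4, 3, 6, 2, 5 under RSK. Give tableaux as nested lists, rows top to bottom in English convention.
P = [[1, 2, 5], [3, 6], [4]]

Insert 1: appended to row 1. P = [[1]].
Insert 4: appended to row 1. P = [[1, 4]].
Insert 3: 3 bumps 4 from row 1; 4 starts row 2. P = [[1, 3], [4]].
Insert 6: appended to row 1. P = [[1, 3, 6], [4]].
Insert 2: 2 bumps 3 from row 1; 3 bumps 4 from row 2; 4 starts row 3. P = [[1, 2, 6], [3], [4]].
Insert 5: 5 bumps 6 from row 1; 6 appends to row 2. P = [[1, 2, 5], [3, 6], [4]].

So P = [[1, 2, 5], [3, 6], [4]].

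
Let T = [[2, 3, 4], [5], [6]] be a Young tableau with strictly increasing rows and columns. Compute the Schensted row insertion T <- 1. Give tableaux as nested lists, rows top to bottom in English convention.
[[1, 3, 4], [2], [5], [6]]

In row 1, 1 replaces 2 (the leftmost entry greater than 1); 2 is bumped to row 2. In row 2, 2 replaces 5 (the leftmost entry greater than 2); 5 is bumped to row 3. In row 3, 5 replaces 6 (the leftmost entry greater than 5); 6 is bumped to row 4. 6 starts a new row 4. The new tableau is [[1, 3, 4], [2], [5], [6]].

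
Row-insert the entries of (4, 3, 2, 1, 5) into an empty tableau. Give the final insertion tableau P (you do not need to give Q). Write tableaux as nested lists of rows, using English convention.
After inserting 4: P = [[4]].
After inserting 3: P = [[3], [4]].
After inserting 2: P = [[2], [3], [4]].
After inserting 1: P = [[1], [2], [3], [4]].
After inserting 5: P = [[1, 5], [2], [3], [4]].

So P = [[1, 5], [2], [3], [4]].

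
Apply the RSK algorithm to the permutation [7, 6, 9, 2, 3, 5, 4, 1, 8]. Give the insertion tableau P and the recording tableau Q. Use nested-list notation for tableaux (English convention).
P = [[1, 3, 4, 8], [2, 9], [5], [6], [7]], Q = [[1, 3, 6, 9], [2, 5], [4], [7], [8]]

Insert each entry of the permutation into P by Schensted row insertion, recording in Q the position of each new cell.

Insert 7: appended to row 1. P = [[7]].
Insert 6: 6 bumps 7 from row 1; 7 starts row 2. P = [[6], [7]].
Insert 9: appended to row 1. P = [[6, 9], [7]].
Insert 2: 2 bumps 6 from row 1; 6 bumps 7 from row 2; 7 starts row 3. P = [[2, 9], [6], [7]].
Insert 3: 3 bumps 9 from row 1; 9 appends to row 2. P = [[2, 3], [6, 9], [7]].
Insert 5: appended to row 1. P = [[2, 3, 5], [6, 9], [7]].
Insert 4: 4 bumps 5 from row 1; 5 bumps 6 from row 2; 6 bumps 7 from row 3; 7 starts row 4. P = [[2, 3, 4], [5, 9], [6], [7]].
Insert 1: 1 bumps 2 from row 1; 2 bumps 5 from row 2; 5 bumps 6 from row 3; 6 bumps 7 from row 4; 7 starts row 5. P = [[1, 3, 4], [2, 9], [5], [6], [7]].
Insert 8: appended to row 1. P = [[1, 3, 4, 8], [2, 9], [5], [6], [7]].

So P = [[1, 3, 4, 8], [2, 9], [5], [6], [7]], Q = [[1, 3, 6, 9], [2, 5], [4], [7], [8]].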